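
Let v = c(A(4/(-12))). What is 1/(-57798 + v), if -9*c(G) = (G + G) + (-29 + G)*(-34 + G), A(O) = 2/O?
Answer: -9/521570 ≈ -1.7256e-5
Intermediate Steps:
c(G) = -2*G/9 - (-34 + G)*(-29 + G)/9 (c(G) = -((G + G) + (-29 + G)*(-34 + G))/9 = -(2*G + (-34 + G)*(-29 + G))/9 = -2*G/9 - (-34 + G)*(-29 + G)/9)
v = -1388/9 (v = -986/9 - (2/((4/(-12))))²/9 + 61*(2/((4/(-12))))/9 = -986/9 - (2/((4*(-1/12))))²/9 + 61*(2/((4*(-1/12))))/9 = -986/9 - (2/(-⅓))²/9 + 61*(2/(-⅓))/9 = -986/9 - (2*(-3))²/9 + 61*(2*(-3))/9 = -986/9 - ⅑*(-6)² + (61/9)*(-6) = -986/9 - ⅑*36 - 122/3 = -986/9 - 4 - 122/3 = -1388/9 ≈ -154.22)
1/(-57798 + v) = 1/(-57798 - 1388/9) = 1/(-521570/9) = -9/521570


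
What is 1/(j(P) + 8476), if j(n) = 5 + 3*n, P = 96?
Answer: 1/8769 ≈ 0.00011404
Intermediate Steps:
1/(j(P) + 8476) = 1/((5 + 3*96) + 8476) = 1/((5 + 288) + 8476) = 1/(293 + 8476) = 1/8769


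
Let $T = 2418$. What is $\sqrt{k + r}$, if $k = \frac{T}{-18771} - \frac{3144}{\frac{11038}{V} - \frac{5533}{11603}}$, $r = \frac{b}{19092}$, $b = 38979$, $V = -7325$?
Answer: $\frac{\sqrt{17880621911812214072536580196337559}}{3356850393180586} \approx 39.834$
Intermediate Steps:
$r = \frac{12993}{6364}$ ($r = \frac{38979}{19092} = 38979 \cdot \frac{1}{19092} = \frac{12993}{6364} \approx 2.0416$)
$k = \frac{1671826918005766}{1054949840723}$ ($k = \frac{2418}{-18771} - \frac{3144}{\frac{11038}{-7325} - \frac{5533}{11603}} = 2418 \left(- \frac{1}{18771}\right) - \frac{3144}{11038 \left(- \frac{1}{7325}\right) - \frac{5533}{11603}} = - \frac{806}{6257} - \frac{3144}{- \frac{11038}{7325} - \frac{5533}{11603}} = - \frac{806}{6257} - \frac{3144}{- \frac{168603139}{84991975}} = - \frac{806}{6257} - - \frac{267214769400}{168603139} = - \frac{806}{6257} + \frac{267214769400}{168603139} = \frac{1671826918005766}{1054949840723} \approx 1584.7$)
$\sqrt{k + r} = \sqrt{\frac{1671826918005766}{1054949840723} + \frac{12993}{6364}} = \sqrt{\frac{10653213469469208763}{6713700786361172}} = \frac{\sqrt{17880621911812214072536580196337559}}{3356850393180586}$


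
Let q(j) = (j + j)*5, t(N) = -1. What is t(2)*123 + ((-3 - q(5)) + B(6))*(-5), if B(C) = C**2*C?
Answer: -938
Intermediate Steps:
B(C) = C**3
q(j) = 10*j (q(j) = (2*j)*5 = 10*j)
t(2)*123 + ((-3 - q(5)) + B(6))*(-5) = -1*123 + ((-3 - 10*5) + 6**3)*(-5) = -123 + ((-3 - 1*50) + 216)*(-5) = -123 + ((-3 - 50) + 216)*(-5) = -123 + (-53 + 216)*(-5) = -123 + 163*(-5) = -123 - 815 = -938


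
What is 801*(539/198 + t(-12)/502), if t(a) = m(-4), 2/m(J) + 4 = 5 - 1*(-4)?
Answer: 5474657/2510 ≈ 2181.1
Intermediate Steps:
m(J) = ⅖ (m(J) = 2/(-4 + (5 - 1*(-4))) = 2/(-4 + (5 + 4)) = 2/(-4 + 9) = 2/5 = 2*(⅕) = ⅖)
t(a) = ⅖
801*(539/198 + t(-12)/502) = 801*(539/198 + (⅖)/502) = 801*(539*(1/198) + (⅖)*(1/502)) = 801*(49/18 + 1/1255) = 801*(61513/22590) = 5474657/2510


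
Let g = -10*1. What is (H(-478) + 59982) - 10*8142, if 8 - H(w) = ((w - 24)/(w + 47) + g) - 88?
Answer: -9194594/431 ≈ -21333.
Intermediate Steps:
g = -10
H(w) = 106 - (-24 + w)/(47 + w) (H(w) = 8 - (((w - 24)/(w + 47) - 10) - 88) = 8 - (((-24 + w)/(47 + w) - 10) - 88) = 8 - ((-10 + (-24 + w)/(47 + w)) - 88) = 8 - (-98 + (-24 + w)/(47 + w)) = 8 + (98 - (-24 + w)/(47 + w)) = 106 - (-24 + w)/(47 + w))
(H(-478) + 59982) - 10*8142 = ((5006 + 105*(-478))/(47 - 478) + 59982) - 10*8142 = ((5006 - 50190)/(-431) + 59982) - 81420 = (-1/431*(-45184) + 59982) - 81420 = (45184/431 + 59982) - 81420 = 25897426/431 - 81420 = -9194594/431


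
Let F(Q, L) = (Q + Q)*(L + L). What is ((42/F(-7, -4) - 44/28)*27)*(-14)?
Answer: 1809/4 ≈ 452.25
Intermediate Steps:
F(Q, L) = 4*L*Q (F(Q, L) = (2*Q)*(2*L) = 4*L*Q)
((42/F(-7, -4) - 44/28)*27)*(-14) = ((42/((4*(-4)*(-7))) - 44/28)*27)*(-14) = ((42/112 - 44*1/28)*27)*(-14) = ((42*(1/112) - 11/7)*27)*(-14) = ((3/8 - 11/7)*27)*(-14) = -67/56*27*(-14) = -1809/56*(-14) = 1809/4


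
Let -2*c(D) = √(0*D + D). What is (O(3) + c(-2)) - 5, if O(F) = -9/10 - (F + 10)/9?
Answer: -661/90 - I*√2/2 ≈ -7.3444 - 0.70711*I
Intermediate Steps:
c(D) = -√D/2 (c(D) = -√(0*D + D)/2 = -√(0 + D)/2 = -√D/2)
O(F) = -181/90 - F/9 (O(F) = -9*⅒ - (10 + F)*(⅑) = -9/10 + (-10 - F)*(⅑) = -9/10 + (-10/9 - F/9) = -181/90 - F/9)
(O(3) + c(-2)) - 5 = ((-181/90 - ⅑*3) - I*√2/2) - 5 = ((-181/90 - ⅓) - I*√2/2) - 5 = (-211/90 - I*√2/2) - 5 = -661/90 - I*√2/2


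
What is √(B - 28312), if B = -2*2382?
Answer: 2*I*√8269 ≈ 181.87*I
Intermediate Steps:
B = -4764
√(B - 28312) = √(-4764 - 28312) = √(-33076) = 2*I*√8269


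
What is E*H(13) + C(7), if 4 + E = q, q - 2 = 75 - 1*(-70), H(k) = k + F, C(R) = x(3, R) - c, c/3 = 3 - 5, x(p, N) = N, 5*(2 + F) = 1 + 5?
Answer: 8788/5 ≈ 1757.6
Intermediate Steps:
F = -⅘ (F = -2 + (1 + 5)/5 = -2 + (⅕)*6 = -2 + 6/5 = -⅘ ≈ -0.80000)
c = -6 (c = 3*(3 - 5) = 3*(-2) = -6)
C(R) = 6 + R (C(R) = R - 1*(-6) = R + 6 = 6 + R)
H(k) = -⅘ + k (H(k) = k - ⅘ = -⅘ + k)
q = 147 (q = 2 + (75 - 1*(-70)) = 2 + (75 + 70) = 2 + 145 = 147)
E = 143 (E = -4 + 147 = 143)
E*H(13) + C(7) = 143*(-⅘ + 13) + (6 + 7) = 143*(61/5) + 13 = 8723/5 + 13 = 8788/5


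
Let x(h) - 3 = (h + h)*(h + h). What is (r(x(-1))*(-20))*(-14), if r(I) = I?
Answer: 1960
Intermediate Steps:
x(h) = 3 + 4*h² (x(h) = 3 + (h + h)*(h + h) = 3 + (2*h)*(2*h) = 3 + 4*h²)
(r(x(-1))*(-20))*(-14) = ((3 + 4*(-1)²)*(-20))*(-14) = ((3 + 4*1)*(-20))*(-14) = ((3 + 4)*(-20))*(-14) = (7*(-20))*(-14) = -140*(-14) = 1960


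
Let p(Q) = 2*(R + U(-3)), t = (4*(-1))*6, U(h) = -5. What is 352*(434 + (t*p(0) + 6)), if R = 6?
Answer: 137984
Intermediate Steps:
t = -24 (t = -4*6 = -24)
p(Q) = 2 (p(Q) = 2*(6 - 5) = 2*1 = 2)
352*(434 + (t*p(0) + 6)) = 352*(434 + (-24*2 + 6)) = 352*(434 + (-48 + 6)) = 352*(434 - 42) = 352*392 = 137984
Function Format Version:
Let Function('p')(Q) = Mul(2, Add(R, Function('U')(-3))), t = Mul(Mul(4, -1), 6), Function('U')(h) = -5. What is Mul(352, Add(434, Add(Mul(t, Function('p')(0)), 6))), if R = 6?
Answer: 137984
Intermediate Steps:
t = -24 (t = Mul(-4, 6) = -24)
Function('p')(Q) = 2 (Function('p')(Q) = Mul(2, Add(6, -5)) = Mul(2, 1) = 2)
Mul(352, Add(434, Add(Mul(t, Function('p')(0)), 6))) = Mul(352, Add(434, Add(Mul(-24, 2), 6))) = Mul(352, Add(434, Add(-48, 6))) = Mul(352, Add(434, -42)) = Mul(352, 392) = 137984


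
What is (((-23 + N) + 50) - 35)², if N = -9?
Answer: 289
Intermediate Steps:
(((-23 + N) + 50) - 35)² = (((-23 - 9) + 50) - 35)² = ((-32 + 50) - 35)² = (18 - 35)² = (-17)² = 289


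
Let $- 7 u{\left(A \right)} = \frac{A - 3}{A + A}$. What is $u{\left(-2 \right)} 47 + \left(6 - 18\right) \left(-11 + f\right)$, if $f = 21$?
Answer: $- \frac{3595}{28} \approx -128.39$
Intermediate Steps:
$u{\left(A \right)} = - \frac{-3 + A}{14 A}$ ($u{\left(A \right)} = - \frac{\left(A - 3\right) \frac{1}{A + A}}{7} = - \frac{\left(-3 + A\right) \frac{1}{2 A}}{7} = - \frac{\frac{1}{2} \frac{1}{A} \left(-3 + A\right)}{7} = - \frac{-3 + A}{14 A}$)
$u{\left(-2 \right)} 47 + \left(6 - 18\right) \left(-11 + f\right) = \frac{3 - -2}{14 \left(-2\right)} 47 + \left(6 - 18\right) \left(-11 + 21\right) = \frac{1}{14} \left(- \frac{1}{2}\right) \left(3 + 2\right) 47 - 120 = \frac{1}{14} \left(- \frac{1}{2}\right) 5 \cdot 47 - 120 = \left(- \frac{5}{28}\right) 47 - 120 = - \frac{235}{28} - 120 = - \frac{3595}{28}$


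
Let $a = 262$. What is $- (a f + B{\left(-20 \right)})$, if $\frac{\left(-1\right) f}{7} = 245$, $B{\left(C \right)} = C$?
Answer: $449350$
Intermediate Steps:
$f = -1715$ ($f = \left(-7\right) 245 = -1715$)
$- (a f + B{\left(-20 \right)}) = - (262 \left(-1715\right) - 20) = - (-449330 - 20) = \left(-1\right) \left(-449350\right) = 449350$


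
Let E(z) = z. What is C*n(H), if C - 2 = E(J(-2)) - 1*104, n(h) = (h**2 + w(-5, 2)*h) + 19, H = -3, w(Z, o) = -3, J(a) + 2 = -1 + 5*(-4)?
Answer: -4625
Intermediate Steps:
J(a) = -23 (J(a) = -2 + (-1 + 5*(-4)) = -2 + (-1 - 20) = -2 - 21 = -23)
n(h) = 19 + h**2 - 3*h (n(h) = (h**2 - 3*h) + 19 = 19 + h**2 - 3*h)
C = -125 (C = 2 + (-23 - 1*104) = 2 + (-23 - 104) = 2 - 127 = -125)
C*n(H) = -125*(19 + (-3)**2 - 3*(-3)) = -125*(19 + 9 + 9) = -125*37 = -4625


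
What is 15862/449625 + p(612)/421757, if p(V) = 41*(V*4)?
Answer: 4710715594/17239317375 ≈ 0.27325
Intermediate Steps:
p(V) = 164*V (p(V) = 41*(4*V) = 164*V)
15862/449625 + p(612)/421757 = 15862/449625 + (164*612)/421757 = 15862*(1/449625) + 100368*(1/421757) = 1442/40875 + 100368/421757 = 4710715594/17239317375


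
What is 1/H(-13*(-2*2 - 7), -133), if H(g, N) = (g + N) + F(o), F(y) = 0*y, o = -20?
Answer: ⅒ ≈ 0.10000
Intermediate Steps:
F(y) = 0
H(g, N) = N + g (H(g, N) = (g + N) + 0 = (N + g) + 0 = N + g)
1/H(-13*(-2*2 - 7), -133) = 1/(-133 - 13*(-2*2 - 7)) = 1/(-133 - 13*(-4 - 7)) = 1/(-133 - 13*(-11)) = 1/(-133 + 143) = 1/10 = ⅒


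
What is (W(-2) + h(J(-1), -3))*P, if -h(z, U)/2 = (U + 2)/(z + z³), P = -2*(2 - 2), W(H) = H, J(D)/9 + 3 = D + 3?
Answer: 0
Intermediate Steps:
J(D) = 9*D (J(D) = -27 + 9*(D + 3) = -27 + 9*(3 + D) = -27 + (27 + 9*D) = 9*D)
P = 0 (P = -2*0 = 0)
h(z, U) = -2*(2 + U)/(z + z³) (h(z, U) = -2*(U + 2)/(z + z³) = -2*(2 + U)/(z + z³))
(W(-2) + h(J(-1), -3))*P = (-2 + (-4 - 2*(-3))/(9*(-1) + (9*(-1))³))*0 = (-2 + (-4 + 6)/(-9 + (-9)³))*0 = (-2 + 2/(-9 - 729))*0 = (-2 + 2/(-738))*0 = (-2 - 1/738*2)*0 = (-2 - 1/369)*0 = -739/369*0 = 0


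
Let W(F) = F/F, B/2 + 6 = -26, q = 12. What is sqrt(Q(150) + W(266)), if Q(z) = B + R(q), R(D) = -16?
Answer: I*sqrt(79) ≈ 8.8882*I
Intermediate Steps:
B = -64 (B = -12 + 2*(-26) = -12 - 52 = -64)
Q(z) = -80 (Q(z) = -64 - 16 = -80)
W(F) = 1
sqrt(Q(150) + W(266)) = sqrt(-80 + 1) = sqrt(-79) = I*sqrt(79)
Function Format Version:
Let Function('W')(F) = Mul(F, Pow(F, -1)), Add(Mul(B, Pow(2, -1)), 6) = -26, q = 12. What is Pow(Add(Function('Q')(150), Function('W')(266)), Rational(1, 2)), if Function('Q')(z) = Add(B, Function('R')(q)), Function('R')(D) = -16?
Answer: Mul(I, Pow(79, Rational(1, 2))) ≈ Mul(8.8882, I)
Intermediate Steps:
B = -64 (B = Add(-12, Mul(2, -26)) = Add(-12, -52) = -64)
Function('Q')(z) = -80 (Function('Q')(z) = Add(-64, -16) = -80)
Function('W')(F) = 1
Pow(Add(Function('Q')(150), Function('W')(266)), Rational(1, 2)) = Pow(Add(-80, 1), Rational(1, 2)) = Pow(-79, Rational(1, 2)) = Mul(I, Pow(79, Rational(1, 2)))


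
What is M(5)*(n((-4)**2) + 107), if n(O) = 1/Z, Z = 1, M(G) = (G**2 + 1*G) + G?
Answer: 3780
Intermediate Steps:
M(G) = G**2 + 2*G (M(G) = (G**2 + G) + G = (G + G**2) + G = G**2 + 2*G)
n(O) = 1 (n(O) = 1/1 = 1)
M(5)*(n((-4)**2) + 107) = (5*(2 + 5))*(1 + 107) = (5*7)*108 = 35*108 = 3780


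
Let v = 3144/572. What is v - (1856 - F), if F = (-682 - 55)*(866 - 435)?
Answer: -45688143/143 ≈ -3.1950e+5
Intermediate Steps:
v = 786/143 (v = 3144*(1/572) = 786/143 ≈ 5.4965)
F = -317647 (F = -737*431 = -317647)
v - (1856 - F) = 786/143 - (1856 - 1*(-317647)) = 786/143 - (1856 + 317647) = 786/143 - 1*319503 = 786/143 - 319503 = -45688143/143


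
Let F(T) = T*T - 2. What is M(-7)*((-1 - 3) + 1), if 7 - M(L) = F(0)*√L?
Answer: -21 - 6*I*√7 ≈ -21.0 - 15.875*I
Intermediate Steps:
F(T) = -2 + T² (F(T) = T² - 2 = -2 + T²)
M(L) = 7 + 2*√L (M(L) = 7 - (-2 + 0²)*√L = 7 - (-2 + 0)*√L = 7 - (-2)*√L = 7 + 2*√L)
M(-7)*((-1 - 3) + 1) = (7 + 2*√(-7))*((-1 - 3) + 1) = (7 + 2*(I*√7))*(-4 + 1) = (7 + 2*I*√7)*(-3) = -21 - 6*I*√7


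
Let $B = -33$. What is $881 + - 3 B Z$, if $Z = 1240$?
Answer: $123641$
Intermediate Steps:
$881 + - 3 B Z = 881 + \left(-3\right) \left(-33\right) 1240 = 881 + 99 \cdot 1240 = 881 + 122760 = 123641$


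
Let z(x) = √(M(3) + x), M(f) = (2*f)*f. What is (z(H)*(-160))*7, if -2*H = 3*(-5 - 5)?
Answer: -1120*√33 ≈ -6433.9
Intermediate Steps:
M(f) = 2*f²
H = 15 (H = -3*(-5 - 5)/2 = -3*(-10)/2 = -½*(-30) = 15)
z(x) = √(18 + x) (z(x) = √(2*3² + x) = √(2*9 + x) = √(18 + x))
(z(H)*(-160))*7 = (√(18 + 15)*(-160))*7 = (√33*(-160))*7 = -160*√33*7 = -1120*√33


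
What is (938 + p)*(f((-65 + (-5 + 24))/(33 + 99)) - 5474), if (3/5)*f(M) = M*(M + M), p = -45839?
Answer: 59476315273/242 ≈ 2.4577e+8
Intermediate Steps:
f(M) = 10*M²/3 (f(M) = 5*(M*(M + M))/3 = 5*(M*(2*M))/3 = 5*(2*M²)/3 = 10*M²/3)
(938 + p)*(f((-65 + (-5 + 24))/(33 + 99)) - 5474) = (938 - 45839)*(10*((-65 + (-5 + 24))/(33 + 99))²/3 - 5474) = -44901*(10*((-65 + 19)/132)²/3 - 5474) = -44901*(10*(-46*1/132)²/3 - 5474) = -44901*(10*(-23/66)²/3 - 5474) = -44901*((10/3)*(529/4356) - 5474) = -44901*(2645/6534 - 5474) = -44901*(-35764471/6534) = 59476315273/242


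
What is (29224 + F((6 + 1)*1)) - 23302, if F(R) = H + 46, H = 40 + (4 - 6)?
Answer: 6006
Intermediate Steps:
H = 38 (H = 40 - 2 = 38)
F(R) = 84 (F(R) = 38 + 46 = 84)
(29224 + F((6 + 1)*1)) - 23302 = (29224 + 84) - 23302 = 29308 - 23302 = 6006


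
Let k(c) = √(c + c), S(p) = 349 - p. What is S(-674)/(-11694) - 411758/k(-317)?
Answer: -341/3898 + 205879*I*√634/317 ≈ -0.087481 + 16353.0*I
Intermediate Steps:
k(c) = √2*√c (k(c) = √(2*c) = √2*√c)
S(-674)/(-11694) - 411758/k(-317) = (349 - 1*(-674))/(-11694) - 411758*(-I*√634/634) = (349 + 674)*(-1/11694) - 411758*(-I*√634/634) = 1023*(-1/11694) - 411758*(-I*√634/634) = -341/3898 - (-205879)*I*√634/317 = -341/3898 + 205879*I*√634/317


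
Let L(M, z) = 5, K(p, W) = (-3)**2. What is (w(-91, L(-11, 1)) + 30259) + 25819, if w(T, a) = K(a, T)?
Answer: 56087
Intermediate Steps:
K(p, W) = 9
w(T, a) = 9
(w(-91, L(-11, 1)) + 30259) + 25819 = (9 + 30259) + 25819 = 30268 + 25819 = 56087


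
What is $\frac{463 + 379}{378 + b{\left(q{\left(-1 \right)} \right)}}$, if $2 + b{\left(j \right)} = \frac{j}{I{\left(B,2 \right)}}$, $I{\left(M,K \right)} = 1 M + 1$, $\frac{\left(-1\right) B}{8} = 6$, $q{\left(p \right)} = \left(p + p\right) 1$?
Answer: $\frac{19787}{8837} \approx 2.2391$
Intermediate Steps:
$q{\left(p \right)} = 2 p$ ($q{\left(p \right)} = 2 p 1 = 2 p$)
$B = -48$ ($B = \left(-8\right) 6 = -48$)
$I{\left(M,K \right)} = 1 + M$ ($I{\left(M,K \right)} = M + 1 = 1 + M$)
$b{\left(j \right)} = -2 - \frac{j}{47}$ ($b{\left(j \right)} = -2 + \frac{j}{1 - 48} = -2 + \frac{j}{-47} = -2 + j \left(- \frac{1}{47}\right) = -2 - \frac{j}{47}$)
$\frac{463 + 379}{378 + b{\left(q{\left(-1 \right)} \right)}} = \frac{463 + 379}{378 - \left(2 + \frac{2 \left(-1\right)}{47}\right)} = \frac{842}{378 - \frac{92}{47}} = \frac{842}{\frac{17674}{47}} = 842 \cdot \frac{47}{17674} = \frac{19787}{8837}$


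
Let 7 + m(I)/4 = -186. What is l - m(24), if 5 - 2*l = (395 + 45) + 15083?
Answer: -6987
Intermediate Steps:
m(I) = -772 (m(I) = -28 + 4*(-186) = -28 - 744 = -772)
l = -7759 (l = 5/2 - ((395 + 45) + 15083)/2 = 5/2 - (440 + 15083)/2 = 5/2 - ½*15523 = 5/2 - 15523/2 = -7759)
l - m(24) = -7759 - 1*(-772) = -7759 + 772 = -6987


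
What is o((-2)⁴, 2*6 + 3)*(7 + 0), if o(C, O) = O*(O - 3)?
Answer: 1260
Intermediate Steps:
o(C, O) = O*(-3 + O)
o((-2)⁴, 2*6 + 3)*(7 + 0) = ((2*6 + 3)*(-3 + (2*6 + 3)))*(7 + 0) = ((12 + 3)*(-3 + (12 + 3)))*7 = (15*(-3 + 15))*7 = (15*12)*7 = 180*7 = 1260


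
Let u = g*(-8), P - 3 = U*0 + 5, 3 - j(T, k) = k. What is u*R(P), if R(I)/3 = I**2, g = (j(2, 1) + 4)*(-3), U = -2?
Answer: 27648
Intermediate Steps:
j(T, k) = 3 - k
g = -18 (g = ((3 - 1*1) + 4)*(-3) = ((3 - 1) + 4)*(-3) = (2 + 4)*(-3) = 6*(-3) = -18)
P = 8 (P = 3 + (-2*0 + 5) = 3 + (0 + 5) = 3 + 5 = 8)
R(I) = 3*I**2
u = 144 (u = -18*(-8) = 144)
u*R(P) = 144*(3*8**2) = 144*(3*64) = 144*192 = 27648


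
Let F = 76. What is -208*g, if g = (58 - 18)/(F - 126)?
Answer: 832/5 ≈ 166.40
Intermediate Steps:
g = -⅘ (g = (58 - 18)/(76 - 126) = 40/(-50) = 40*(-1/50) = -⅘ ≈ -0.80000)
-208*g = -208*(-⅘) = 832/5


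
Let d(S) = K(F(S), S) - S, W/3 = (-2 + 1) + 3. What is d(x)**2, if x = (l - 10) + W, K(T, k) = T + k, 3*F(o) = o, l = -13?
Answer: 289/9 ≈ 32.111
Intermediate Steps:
F(o) = o/3
W = 6 (W = 3*((-2 + 1) + 3) = 3*(-1 + 3) = 3*2 = 6)
x = -17 (x = (-13 - 10) + 6 = -23 + 6 = -17)
d(S) = S/3 (d(S) = (S/3 + S) - S = 4*S/3 - S = S/3)
d(x)**2 = ((1/3)*(-17))**2 = (-17/3)**2 = 289/9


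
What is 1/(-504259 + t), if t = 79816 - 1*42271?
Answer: -1/466714 ≈ -2.1426e-6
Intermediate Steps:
t = 37545 (t = 79816 - 42271 = 37545)
1/(-504259 + t) = 1/(-504259 + 37545) = 1/(-466714) = -1/466714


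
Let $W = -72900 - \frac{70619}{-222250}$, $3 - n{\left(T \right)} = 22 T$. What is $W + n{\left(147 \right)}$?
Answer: $- \frac{16920044131}{222250} \approx -76131.0$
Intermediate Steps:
$n{\left(T \right)} = 3 - 22 T$
$W = - \frac{16201954381}{222250}$ ($W = -72900 - - \frac{70619}{222250} = -72900 + \frac{70619}{222250} = - \frac{16201954381}{222250} \approx -72900.0$)
$W + n{\left(147 \right)} = - \frac{16201954381}{222250} + \left(3 - 3234\right) = - \frac{16201954381}{222250} - 3231 = - \frac{16920044131}{222250}$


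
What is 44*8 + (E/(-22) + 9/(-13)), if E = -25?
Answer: 100799/286 ≈ 352.44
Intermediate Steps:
44*8 + (E/(-22) + 9/(-13)) = 44*8 + (-25/(-22) + 9/(-13)) = 352 + (-25*(-1/22) + 9*(-1/13)) = 352 + (25/22 - 9/13) = 352 + 127/286 = 100799/286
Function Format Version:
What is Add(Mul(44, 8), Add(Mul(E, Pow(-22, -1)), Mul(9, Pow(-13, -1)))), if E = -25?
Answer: Rational(100799, 286) ≈ 352.44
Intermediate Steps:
Add(Mul(44, 8), Add(Mul(E, Pow(-22, -1)), Mul(9, Pow(-13, -1)))) = Add(Mul(44, 8), Add(Mul(-25, Pow(-22, -1)), Mul(9, Pow(-13, -1)))) = Add(352, Add(Mul(-25, Rational(-1, 22)), Mul(9, Rational(-1, 13)))) = Add(352, Add(Rational(25, 22), Rational(-9, 13))) = Add(352, Rational(127, 286)) = Rational(100799, 286)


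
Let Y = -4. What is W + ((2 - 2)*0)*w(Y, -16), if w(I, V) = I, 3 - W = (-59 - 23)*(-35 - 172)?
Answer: -16971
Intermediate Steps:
W = -16971 (W = 3 - (-59 - 23)*(-35 - 172) = 3 - (-82)*(-207) = 3 - 1*16974 = 3 - 16974 = -16971)
W + ((2 - 2)*0)*w(Y, -16) = -16971 + ((2 - 2)*0)*(-4) = -16971 + (0*0)*(-4) = -16971 + 0*(-4) = -16971 + 0 = -16971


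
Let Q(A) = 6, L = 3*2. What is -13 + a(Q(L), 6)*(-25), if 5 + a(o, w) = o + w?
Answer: -188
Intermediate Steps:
L = 6
a(o, w) = -5 + o + w (a(o, w) = -5 + (o + w) = -5 + o + w)
-13 + a(Q(L), 6)*(-25) = -13 + (-5 + 6 + 6)*(-25) = -13 + 7*(-25) = -13 - 175 = -188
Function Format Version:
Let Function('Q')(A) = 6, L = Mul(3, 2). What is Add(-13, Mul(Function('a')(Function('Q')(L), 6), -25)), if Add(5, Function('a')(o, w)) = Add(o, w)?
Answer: -188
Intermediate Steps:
L = 6
Function('a')(o, w) = Add(-5, o, w) (Function('a')(o, w) = Add(-5, Add(o, w)) = Add(-5, o, w))
Add(-13, Mul(Function('a')(Function('Q')(L), 6), -25)) = Add(-13, Mul(Add(-5, 6, 6), -25)) = Add(-13, Mul(7, -25)) = Add(-13, -175) = -188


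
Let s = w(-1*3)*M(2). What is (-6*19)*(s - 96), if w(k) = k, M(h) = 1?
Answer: 11286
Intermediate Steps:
s = -3 (s = -1*3*1 = -3*1 = -3)
(-6*19)*(s - 96) = (-6*19)*(-3 - 96) = -114*(-99) = 11286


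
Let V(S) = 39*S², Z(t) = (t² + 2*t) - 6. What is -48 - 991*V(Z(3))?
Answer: -3130617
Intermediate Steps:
Z(t) = -6 + t² + 2*t
-48 - 991*V(Z(3)) = -48 - 38649*(-6 + 3² + 2*3)² = -48 - 38649*(-6 + 9 + 6)² = -48 - 38649*9² = -48 - 38649*81 = -48 - 991*3159 = -48 - 3130569 = -3130617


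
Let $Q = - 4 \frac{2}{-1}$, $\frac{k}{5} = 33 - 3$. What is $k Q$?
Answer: $1200$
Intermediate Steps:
$k = 150$ ($k = 5 \left(33 - 3\right) = 5 \cdot 30 = 150$)
$Q = 8$ ($Q = - 4 \cdot 2 \left(-1\right) = \left(-4\right) \left(-2\right) = 8$)
$k Q = 150 \cdot 8 = 1200$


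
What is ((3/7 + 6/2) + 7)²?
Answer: 5329/49 ≈ 108.76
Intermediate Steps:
((3/7 + 6/2) + 7)² = ((3*(⅐) + 6*(½)) + 7)² = ((3/7 + 3) + 7)² = (24/7 + 7)² = (73/7)² = 5329/49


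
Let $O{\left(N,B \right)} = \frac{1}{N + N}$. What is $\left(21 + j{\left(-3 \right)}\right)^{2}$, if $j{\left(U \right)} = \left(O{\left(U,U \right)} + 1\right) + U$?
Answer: $\frac{12769}{36} \approx 354.69$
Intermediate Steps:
$O{\left(N,B \right)} = \frac{1}{2 N}$
$j{\left(U \right)} = 1 + U + \frac{1}{2 U}$ ($j{\left(U \right)} = \left(\frac{1}{2 U} + 1\right) + U = \left(1 + \frac{1}{2 U}\right) + U = 1 + U + \frac{1}{2 U}$)
$\left(21 + j{\left(-3 \right)}\right)^{2} = \left(21 + \left(1 - 3 + \frac{1}{2 \left(-3\right)}\right)\right)^{2} = \left(21 + \left(1 - 3 + \frac{1}{2} \left(- \frac{1}{3}\right)\right)\right)^{2} = \left(21 - \frac{13}{6}\right)^{2} = \left(\frac{113}{6}\right)^{2} = \frac{12769}{36}$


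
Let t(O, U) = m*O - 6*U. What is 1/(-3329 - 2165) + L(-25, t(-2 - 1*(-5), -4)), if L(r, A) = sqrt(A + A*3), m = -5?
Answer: 32963/5494 ≈ 5.9998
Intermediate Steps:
t(O, U) = -6*U - 5*O (t(O, U) = -5*O - 6*U = -6*U - 5*O)
L(r, A) = 2*sqrt(A) (L(r, A) = sqrt(A + 3*A) = sqrt(4*A) = 2*sqrt(A))
1/(-3329 - 2165) + L(-25, t(-2 - 1*(-5), -4)) = 1/(-3329 - 2165) + 2*sqrt(-6*(-4) - 5*(-2 - 1*(-5))) = 1/(-5494) + 2*sqrt(24 - 5*(-2 + 5)) = -1/5494 + 2*sqrt(24 - 5*3) = -1/5494 + 2*sqrt(24 - 15) = -1/5494 + 2*sqrt(9) = -1/5494 + 2*3 = -1/5494 + 6 = 32963/5494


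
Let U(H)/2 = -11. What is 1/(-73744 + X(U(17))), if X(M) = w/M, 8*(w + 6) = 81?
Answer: -16/1179907 ≈ -1.3560e-5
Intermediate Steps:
w = 33/8 (w = -6 + (1/8)*81 = -6 + 81/8 = 33/8 ≈ 4.1250)
U(H) = -22 (U(H) = 2*(-11) = -22)
X(M) = 33/(8*M)
1/(-73744 + X(U(17))) = 1/(-73744 + (33/8)/(-22)) = 1/(-73744 + (33/8)*(-1/22)) = 1/(-73744 - 3/16) = 1/(-1179907/16) = -16/1179907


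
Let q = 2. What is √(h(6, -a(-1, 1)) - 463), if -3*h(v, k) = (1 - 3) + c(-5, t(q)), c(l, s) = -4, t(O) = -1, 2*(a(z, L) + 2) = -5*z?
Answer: I*√461 ≈ 21.471*I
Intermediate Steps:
a(z, L) = -2 - 5*z/2 (a(z, L) = -2 + (-5*z)/2 = -2 - 5*z/2)
h(v, k) = 2 (h(v, k) = -((1 - 3) - 4)/3 = -(-2 - 4)/3 = -⅓*(-6) = 2)
√(h(6, -a(-1, 1)) - 463) = √(2 - 463) = √(-461) = I*√461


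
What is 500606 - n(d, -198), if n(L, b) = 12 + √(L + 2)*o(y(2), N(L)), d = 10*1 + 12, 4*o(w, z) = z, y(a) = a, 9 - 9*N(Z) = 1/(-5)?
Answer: 500594 - 23*√6/45 ≈ 5.0059e+5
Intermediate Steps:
N(Z) = 46/45 (N(Z) = 1 - ⅑/(-5) = 1 - ⅑*(-⅕) = 1 + 1/45 = 46/45)
o(w, z) = z/4
d = 22 (d = 10 + 12 = 22)
n(L, b) = 12 + 23*√(2 + L)/90 (n(L, b) = 12 + √(L + 2)*((¼)*(46/45)) = 12 + √(2 + L)*(23/90) = 12 + 23*√(2 + L)/90)
500606 - n(d, -198) = 500606 - (12 + 23*√(2 + 22)/90) = 500606 - (12 + 23*√24/90) = 500606 - (12 + 23*(2*√6)/90) = 500606 - (12 + 23*√6/45) = 500606 + (-12 - 23*√6/45) = 500594 - 23*√6/45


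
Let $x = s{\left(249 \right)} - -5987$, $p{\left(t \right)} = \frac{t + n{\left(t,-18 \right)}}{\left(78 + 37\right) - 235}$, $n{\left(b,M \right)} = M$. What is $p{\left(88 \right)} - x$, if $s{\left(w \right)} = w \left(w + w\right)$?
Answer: $- \frac{1559875}{12} \approx -1.2999 \cdot 10^{5}$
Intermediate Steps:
$s{\left(w \right)} = 2 w^{2}$ ($s{\left(w \right)} = w 2 w = 2 w^{2}$)
$p{\left(t \right)} = \frac{3}{20} - \frac{t}{120}$ ($p{\left(t \right)} = \frac{t - 18}{\left(78 + 37\right) - 235} = \frac{-18 + t}{115 - 235} = \frac{-18 + t}{-120} = \left(-18 + t\right) \left(- \frac{1}{120}\right) = \frac{3}{20} - \frac{t}{120}$)
$x = 129989$ ($x = 2 \cdot 249^{2} - -5987 = 2 \cdot 62001 + 5987 = 124002 + 5987 = 129989$)
$p{\left(88 \right)} - x = \left(\frac{3}{20} - \frac{11}{15}\right) - 129989 = - \frac{7}{12} - 129989 = - \frac{1559875}{12}$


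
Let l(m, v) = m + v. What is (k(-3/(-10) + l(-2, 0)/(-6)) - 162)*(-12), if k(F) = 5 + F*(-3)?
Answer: 9534/5 ≈ 1906.8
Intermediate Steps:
k(F) = 5 - 3*F
(k(-3/(-10) + l(-2, 0)/(-6)) - 162)*(-12) = ((5 - 3*(-3/(-10) + (-2 + 0)/(-6))) - 162)*(-12) = ((5 - 3*(-3*(-⅒) - 2*(-⅙))) - 162)*(-12) = ((5 - 3*(3/10 + ⅓)) - 162)*(-12) = ((5 - 3*19/30) - 162)*(-12) = ((5 - 19/10) - 162)*(-12) = (31/10 - 162)*(-12) = -1589/10*(-12) = 9534/5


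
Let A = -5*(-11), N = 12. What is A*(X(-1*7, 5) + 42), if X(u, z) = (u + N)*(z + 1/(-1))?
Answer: 3410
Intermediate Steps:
X(u, z) = (-1 + z)*(12 + u) (X(u, z) = (u + 12)*(z + 1/(-1)) = (12 + u)*(z - 1) = (12 + u)*(-1 + z) = (-1 + z)*(12 + u))
A = 55
A*(X(-1*7, 5) + 42) = 55*((-12 - (-1)*7 + 12*5 - 1*7*5) + 42) = 55*((-12 - 1*(-7) + 60 - 7*5) + 42) = 55*((-12 + 7 + 60 - 35) + 42) = 55*(20 + 42) = 55*62 = 3410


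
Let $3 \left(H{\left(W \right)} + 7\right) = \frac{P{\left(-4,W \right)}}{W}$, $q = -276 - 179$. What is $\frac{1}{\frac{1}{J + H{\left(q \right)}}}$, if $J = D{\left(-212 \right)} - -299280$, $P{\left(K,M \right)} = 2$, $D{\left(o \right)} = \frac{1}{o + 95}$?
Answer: $\frac{1225522894}{4095} \approx 2.9927 \cdot 10^{5}$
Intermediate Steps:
$q = -455$
$D{\left(o \right)} = \frac{1}{95 + o}$
$H{\left(W \right)} = -7 + \frac{2}{3 W}$ ($H{\left(W \right)} = -7 + \frac{2 \frac{1}{W}}{3} = -7 + \frac{2}{3 W}$)
$J = \frac{35015759}{117}$ ($J = \frac{1}{95 - 212} - -299280 = \frac{1}{-117} + 299280 = - \frac{1}{117} + 299280 = \frac{35015759}{117} \approx 2.9928 \cdot 10^{5}$)
$\frac{1}{\frac{1}{J + H{\left(q \right)}}} = \frac{1}{\frac{1}{\frac{35015759}{117} - \left(7 - \frac{2}{3 \left(-455\right)}\right)}} = \frac{1}{\frac{1}{\frac{35015759}{117} + \left(-7 + \frac{2}{3} \left(- \frac{1}{455}\right)\right)}} = \frac{1}{\frac{1}{\frac{35015759}{117} - \frac{9557}{1365}}} = \frac{1}{\frac{1}{\frac{1225522894}{4095}}} = \frac{1}{\frac{4095}{1225522894}} = \frac{1225522894}{4095}$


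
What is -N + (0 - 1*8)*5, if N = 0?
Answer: -40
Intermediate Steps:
-N + (0 - 1*8)*5 = -1*0 + (0 - 1*8)*5 = 0 + (0 - 8)*5 = 0 - 8*5 = 0 - 40 = -40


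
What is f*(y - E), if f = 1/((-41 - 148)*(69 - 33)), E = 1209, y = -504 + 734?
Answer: 979/6804 ≈ 0.14389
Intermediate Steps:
y = 230
f = -1/6804 (f = 1/(-189*36) = 1/(-6804) = -1/6804 ≈ -0.00014697)
f*(y - E) = -(230 - 1*1209)/6804 = -(230 - 1209)/6804 = -1/6804*(-979) = 979/6804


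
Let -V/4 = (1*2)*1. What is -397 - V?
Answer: -389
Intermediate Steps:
V = -8 (V = -4*1*2 = -8 ≈ -8.0000)
-397 - V = -397 - 1*(-8) = -397 + 8 = -389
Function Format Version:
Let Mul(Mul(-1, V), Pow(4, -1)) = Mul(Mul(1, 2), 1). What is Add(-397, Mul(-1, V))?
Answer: -389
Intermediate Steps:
V = -8 (V = Mul(-4, Mul(Mul(1, 2), 1)) = Mul(-4, Mul(2, 1)) = Mul(-4, 2) = -8)
Add(-397, Mul(-1, V)) = Add(-397, Mul(-1, -8)) = Add(-397, 8) = -389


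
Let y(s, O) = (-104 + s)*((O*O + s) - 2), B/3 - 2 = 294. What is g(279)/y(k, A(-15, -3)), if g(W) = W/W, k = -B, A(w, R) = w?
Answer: 1/659680 ≈ 1.5159e-6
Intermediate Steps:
B = 888 (B = 6 + 3*294 = 6 + 882 = 888)
k = -888 (k = -1*888 = -888)
g(W) = 1
y(s, O) = (-104 + s)*(-2 + s + O²) (y(s, O) = (-104 + s)*((O² + s) - 2) = (-104 + s)*((s + O²) - 2) = (-104 + s)*(-2 + s + O²))
g(279)/y(k, A(-15, -3)) = 1/(208 + (-888)² - 106*(-888) - 104*(-15)² - 888*(-15)²) = 1/(208 + 788544 + 94128 - 104*225 - 888*225) = 1/(208 + 788544 + 94128 - 23400 - 199800) = 1/659680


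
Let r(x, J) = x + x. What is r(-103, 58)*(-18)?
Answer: 3708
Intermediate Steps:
r(x, J) = 2*x
r(-103, 58)*(-18) = (2*(-103))*(-18) = -206*(-18) = 3708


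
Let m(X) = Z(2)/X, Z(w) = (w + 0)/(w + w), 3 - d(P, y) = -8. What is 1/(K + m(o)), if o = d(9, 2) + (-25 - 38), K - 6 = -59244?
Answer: -104/6160753 ≈ -1.6881e-5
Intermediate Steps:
K = -59238 (K = 6 - 59244 = -59238)
d(P, y) = 11 (d(P, y) = 3 - 1*(-8) = 3 + 8 = 11)
Z(w) = ½ (Z(w) = w/((2*w)) = w*(1/(2*w)) = ½)
o = -52 (o = 11 + (-25 - 38) = 11 - 63 = -52)
m(X) = 1/(2*X)
1/(K + m(o)) = 1/(-59238 + (½)/(-52)) = 1/(-59238 + (½)*(-1/52)) = 1/(-59238 - 1/104) = 1/(-6160753/104) = -104/6160753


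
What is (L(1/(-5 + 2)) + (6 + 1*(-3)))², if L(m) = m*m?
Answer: 784/81 ≈ 9.6790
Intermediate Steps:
L(m) = m²
(L(1/(-5 + 2)) + (6 + 1*(-3)))² = ((1/(-5 + 2))² + (6 + 1*(-3)))² = ((1/(-3))² + (6 - 3))² = ((-⅓)² + 3)² = (⅑ + 3)² = (28/9)² = 784/81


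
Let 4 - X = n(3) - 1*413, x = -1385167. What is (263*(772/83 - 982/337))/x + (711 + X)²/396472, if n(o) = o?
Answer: 49017386553679637/15361111845078104 ≈ 3.1910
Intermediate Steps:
X = 414 (X = 4 - (3 - 1*413) = 4 - (3 - 413) = 4 - 1*(-410) = 4 + 410 = 414)
(263*(772/83 - 982/337))/x + (711 + X)²/396472 = (263*(772/83 - 982/337))/(-1385167) + (711 + 414)²/396472 = (263*(772*(1/83) - 982*1/337))*(-1/1385167) + 1125²*(1/396472) = (263*(772/83 - 982/337))*(-1/1385167) + 1265625*(1/396472) = (263*(178658/27971))*(-1/1385167) + 1265625/396472 = (46987054/27971)*(-1/1385167) + 1265625/396472 = -46987054/38744506157 + 1265625/396472 = 49017386553679637/15361111845078104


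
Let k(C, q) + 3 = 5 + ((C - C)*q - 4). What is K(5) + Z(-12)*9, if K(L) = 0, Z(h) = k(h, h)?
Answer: -18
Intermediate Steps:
k(C, q) = -2 (k(C, q) = -3 + (5 + ((C - C)*q - 4)) = -3 + (5 + (0*q - 4)) = -3 + (5 + (0 - 4)) = -3 + (5 - 4) = -3 + 1 = -2)
Z(h) = -2
K(5) + Z(-12)*9 = 0 - 2*9 = 0 - 18 = -18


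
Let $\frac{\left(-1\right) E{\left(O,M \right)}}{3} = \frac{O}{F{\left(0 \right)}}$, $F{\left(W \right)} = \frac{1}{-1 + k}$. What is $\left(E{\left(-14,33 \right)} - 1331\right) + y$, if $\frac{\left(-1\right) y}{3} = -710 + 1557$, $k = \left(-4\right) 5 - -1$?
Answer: $-4712$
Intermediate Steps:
$k = -19$ ($k = -20 + 1 = -19$)
$y = -2541$ ($y = - 3 \left(-710 + 1557\right) = \left(-3\right) 847 = -2541$)
$F{\left(W \right)} = - \frac{1}{20}$ ($F{\left(W \right)} = \frac{1}{-1 - 19} = \frac{1}{-20} = - \frac{1}{20}$)
$E{\left(O,M \right)} = 60 O$ ($E{\left(O,M \right)} = - 3 \frac{O}{- \frac{1}{20}} = - 3 O \left(-20\right) = - 3 \left(- 20 O\right) = 60 O$)
$\left(E{\left(-14,33 \right)} - 1331\right) + y = \left(60 \left(-14\right) - 1331\right) - 2541 = \left(-840 - 1331\right) - 2541 = -2171 - 2541 = -4712$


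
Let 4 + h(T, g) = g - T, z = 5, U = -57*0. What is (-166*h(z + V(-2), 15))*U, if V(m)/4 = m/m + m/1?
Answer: 0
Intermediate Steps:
U = 0
V(m) = 4 + 4*m (V(m) = 4*(m/m + m/1) = 4*(1 + m*1) = 4*(1 + m) = 4 + 4*m)
h(T, g) = -4 + g - T (h(T, g) = -4 + (g - T) = -4 + g - T)
(-166*h(z + V(-2), 15))*U = -166*(-4 + 15 - (5 + (4 + 4*(-2))))*0 = -166*(-4 + 15 - (5 + (4 - 8)))*0 = -166*(-4 + 15 - (5 - 4))*0 = -166*(-4 + 15 - 1*1)*0 = -166*(-4 + 15 - 1)*0 = -166*10*0 = -1660*0 = 0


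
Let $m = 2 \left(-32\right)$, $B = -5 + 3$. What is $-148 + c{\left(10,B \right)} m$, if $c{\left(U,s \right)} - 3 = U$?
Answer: $-980$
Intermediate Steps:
$B = -2$
$c{\left(U,s \right)} = 3 + U$
$m = -64$
$-148 + c{\left(10,B \right)} m = -148 + \left(3 + 10\right) \left(-64\right) = -148 + 13 \left(-64\right) = -148 - 832 = -980$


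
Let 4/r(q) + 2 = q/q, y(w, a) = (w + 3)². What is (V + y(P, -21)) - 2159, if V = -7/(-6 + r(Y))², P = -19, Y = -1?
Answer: -190307/100 ≈ -1903.1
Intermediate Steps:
y(w, a) = (3 + w)²
r(q) = -4 (r(q) = 4/(-2 + q/q) = 4/(-2 + 1) = 4/(-1) = 4*(-1) = -4)
V = -7/100 (V = -7/(-6 - 4)² = -7/((-10)²) = -7/100 ≈ -0.070000)
(V + y(P, -21)) - 2159 = (-7/100 + (3 - 19)²) - 2159 = (-7/100 + (-16)²) - 2159 = (-7/100 + 256) - 2159 = 25593/100 - 2159 = -190307/100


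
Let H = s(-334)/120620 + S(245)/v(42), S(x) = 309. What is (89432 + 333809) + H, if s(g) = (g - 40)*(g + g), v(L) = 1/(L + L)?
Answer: 13545597993/30155 ≈ 4.4920e+5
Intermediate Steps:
v(L) = 1/(2*L)
s(g) = 2*g*(-40 + g) (s(g) = (-40 + g)*(2*g) = 2*g*(-40 + g))
H = 782765638/30155 (H = (2*(-334)*(-40 - 334))/120620 + 309/(((1/2)/42)) = (2*(-334)*(-374))*(1/120620) + 309/(((1/2)*(1/42))) = 249832*(1/120620) + 309/(1/84) = 62458/30155 + 309*84 = 62458/30155 + 25956 = 782765638/30155 ≈ 25958.)
(89432 + 333809) + H = (89432 + 333809) + 782765638/30155 = 423241 + 782765638/30155 = 13545597993/30155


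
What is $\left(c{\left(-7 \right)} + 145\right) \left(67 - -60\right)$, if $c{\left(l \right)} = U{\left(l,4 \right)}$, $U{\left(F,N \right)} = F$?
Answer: $17526$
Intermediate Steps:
$c{\left(l \right)} = l$
$\left(c{\left(-7 \right)} + 145\right) \left(67 - -60\right) = \left(-7 + 145\right) \left(67 - -60\right) = 138 \left(67 + 60\right) = 138 \cdot 127 = 17526$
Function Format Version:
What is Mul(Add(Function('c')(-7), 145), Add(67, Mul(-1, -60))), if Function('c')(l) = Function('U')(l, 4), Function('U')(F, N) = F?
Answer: 17526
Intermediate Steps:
Function('c')(l) = l
Mul(Add(Function('c')(-7), 145), Add(67, Mul(-1, -60))) = Mul(Add(-7, 145), Add(67, Mul(-1, -60))) = Mul(138, Add(67, 60)) = Mul(138, 127) = 17526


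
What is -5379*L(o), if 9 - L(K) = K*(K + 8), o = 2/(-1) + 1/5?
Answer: -2711016/25 ≈ -1.0844e+5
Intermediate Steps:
o = -9/5 (o = 2*(-1) + 1*(1/5) = -2 + 1/5 = -9/5 ≈ -1.8000)
L(K) = 9 - K*(8 + K) (L(K) = 9 - K*(K + 8) = 9 - K*(8 + K))
-5379*L(o) = -5379*(9 - (-9/5)**2 - 8*(-9/5)) = -5379*(9 - 1*81/25 + 72/5) = -5379*(9 - 81/25 + 72/5) = -5379*504/25 = -2711016/25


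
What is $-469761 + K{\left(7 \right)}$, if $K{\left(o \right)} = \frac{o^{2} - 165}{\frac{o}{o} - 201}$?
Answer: $- \frac{23488021}{50} \approx -4.6976 \cdot 10^{5}$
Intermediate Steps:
$K{\left(o \right)} = \frac{33}{40} - \frac{o^{2}}{200}$ ($K{\left(o \right)} = \frac{-165 + o^{2}}{1 - 201} = \frac{-165 + o^{2}}{-200} = \left(-165 + o^{2}\right) \left(- \frac{1}{200}\right) = \frac{33}{40} - \frac{o^{2}}{200}$)
$-469761 + K{\left(7 \right)} = -469761 + \left(\frac{33}{40} - \frac{7^{2}}{200}\right) = -469761 + \left(\frac{33}{40} - \frac{49}{200}\right) = -469761 + \frac{29}{50} = - \frac{23488021}{50}$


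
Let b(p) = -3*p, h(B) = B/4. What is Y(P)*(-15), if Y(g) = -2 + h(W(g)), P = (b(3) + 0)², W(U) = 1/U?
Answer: 3235/108 ≈ 29.954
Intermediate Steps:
h(B) = B/4 (h(B) = B*(¼) = B/4)
P = 81 (P = (-3*3 + 0)² = (-9 + 0)² = (-9)² = 81)
Y(g) = -2 + 1/(4*g)
Y(P)*(-15) = (-2 + (¼)/81)*(-15) = (-2 + (¼)*(1/81))*(-15) = (-2 + 1/324)*(-15) = -647/324*(-15) = 3235/108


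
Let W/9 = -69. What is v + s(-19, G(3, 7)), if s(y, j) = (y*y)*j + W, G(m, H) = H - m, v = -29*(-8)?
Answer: 1055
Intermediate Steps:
W = -621 (W = 9*(-69) = -621)
v = 232
s(y, j) = -621 + j*y² (s(y, j) = (y*y)*j - 621 = y²*j - 621 = j*y² - 621 = -621 + j*y²)
v + s(-19, G(3, 7)) = 232 + (-621 + (7 - 1*3)*(-19)²) = 232 + (-621 + (7 - 3)*361) = 232 + (-621 + 4*361) = 232 + (-621 + 1444) = 232 + 823 = 1055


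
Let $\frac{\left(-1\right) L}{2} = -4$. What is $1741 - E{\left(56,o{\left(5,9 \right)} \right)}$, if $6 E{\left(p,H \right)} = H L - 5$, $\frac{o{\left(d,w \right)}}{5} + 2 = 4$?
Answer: $\frac{3457}{2} \approx 1728.5$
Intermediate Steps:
$L = 8$ ($L = \left(-2\right) \left(-4\right) = 8$)
$o{\left(d,w \right)} = 10$ ($o{\left(d,w \right)} = -10 + 5 \cdot 4 = -10 + 20 = 10$)
$E{\left(p,H \right)} = - \frac{5}{6} + \frac{4 H}{3}$ ($E{\left(p,H \right)} = \frac{H 8 - 5}{6} = \frac{8 H - 5}{6} = \frac{-5 + 8 H}{6} = - \frac{5}{6} + \frac{4 H}{3}$)
$1741 - E{\left(56,o{\left(5,9 \right)} \right)} = 1741 - \left(- \frac{5}{6} + \frac{4}{3} \cdot 10\right) = 1741 - \left(- \frac{5}{6} + \frac{40}{3}\right) = 1741 - \frac{25}{2} = \frac{3457}{2}$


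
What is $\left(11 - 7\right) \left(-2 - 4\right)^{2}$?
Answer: $144$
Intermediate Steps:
$\left(11 - 7\right) \left(-2 - 4\right)^{2} = 4 \left(-6\right)^{2} = 4 \cdot 36 = 144$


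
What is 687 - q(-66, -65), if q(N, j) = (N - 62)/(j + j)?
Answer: 44591/65 ≈ 686.02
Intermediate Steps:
q(N, j) = (-62 + N)/(2*j) (q(N, j) = (-62 + N)/((2*j)) = (-62 + N)*(1/(2*j)) = (-62 + N)/(2*j))
687 - q(-66, -65) = 687 - (-62 - 66)/(2*(-65)) = 687 - (-1)*(-128)/(2*65) = 687 - 1*64/65 = 687 - 64/65 = 44591/65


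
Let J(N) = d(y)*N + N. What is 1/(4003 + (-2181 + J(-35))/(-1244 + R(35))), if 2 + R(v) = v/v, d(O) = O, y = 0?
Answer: 1245/4985951 ≈ 0.00024970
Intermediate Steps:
J(N) = N (J(N) = 0*N + N = 0 + N = N)
R(v) = -1 (R(v) = -2 + v/v = -2 + 1 = -1)
1/(4003 + (-2181 + J(-35))/(-1244 + R(35))) = 1/(4003 + (-2181 - 35)/(-1244 - 1)) = 1/(4003 - 2216/(-1245)) = 1/(4003 - 2216*(-1/1245)) = 1/(4003 + 2216/1245) = 1/(4985951/1245) = 1245/4985951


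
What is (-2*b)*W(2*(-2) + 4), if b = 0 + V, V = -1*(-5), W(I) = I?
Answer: 0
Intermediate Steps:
V = 5
b = 5 (b = 0 + 5 = 5)
(-2*b)*W(2*(-2) + 4) = (-2*5)*(2*(-2) + 4) = -10*(-4 + 4) = -10*0 = 0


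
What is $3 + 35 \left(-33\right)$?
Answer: $-1152$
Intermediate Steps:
$3 + 35 \left(-33\right) = 3 - 1155 = -1152$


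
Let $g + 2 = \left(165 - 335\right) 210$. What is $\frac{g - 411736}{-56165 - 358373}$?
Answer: $\frac{223719}{207269} \approx 1.0794$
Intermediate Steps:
$g = -35702$ ($g = -2 + \left(165 - 335\right) 210 = -2 - 35700 = -35702$)
$\frac{g - 411736}{-56165 - 358373} = \frac{-35702 - 411736}{-56165 - 358373} = - \frac{447438}{-56165 - 358373} = - \frac{447438}{-414538} = \left(-447438\right) \left(- \frac{1}{414538}\right) = \frac{223719}{207269}$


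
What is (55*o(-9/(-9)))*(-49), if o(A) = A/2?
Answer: -2695/2 ≈ -1347.5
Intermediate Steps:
o(A) = A/2 (o(A) = A*(1/2) = A/2)
(55*o(-9/(-9)))*(-49) = (55*((-9/(-9))/2))*(-49) = (55*((-9*(-1/9))/2))*(-49) = (55*((1/2)*1))*(-49) = (55*(1/2))*(-49) = (55/2)*(-49) = -2695/2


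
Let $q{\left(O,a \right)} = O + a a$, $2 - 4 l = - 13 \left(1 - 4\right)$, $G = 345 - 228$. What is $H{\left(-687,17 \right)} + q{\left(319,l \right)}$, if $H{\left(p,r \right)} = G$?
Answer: $\frac{8345}{16} \approx 521.56$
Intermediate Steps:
$G = 117$
$H{\left(p,r \right)} = 117$
$l = - \frac{37}{4}$ ($l = \frac{1}{2} - \frac{\left(-13\right) \left(1 - 4\right)}{4} = \frac{1}{2} - \frac{\left(-13\right) \left(-3\right)}{4} = \frac{1}{2} - \frac{39}{4} = - \frac{37}{4} \approx -9.25$)
$q{\left(O,a \right)} = O + a^{2}$
$H{\left(-687,17 \right)} + q{\left(319,l \right)} = 117 + \left(319 + \left(- \frac{37}{4}\right)^{2}\right) = 117 + \left(319 + \frac{1369}{16}\right) = 117 + \frac{6473}{16} = \frac{8345}{16}$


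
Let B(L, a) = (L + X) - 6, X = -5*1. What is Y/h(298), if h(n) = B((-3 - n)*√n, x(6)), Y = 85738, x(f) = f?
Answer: 943118/26998977 - 25807138*√298/26998977 ≈ -16.466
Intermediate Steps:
X = -5
B(L, a) = -11 + L (B(L, a) = (L - 5) - 6 = (-5 + L) - 6 = -11 + L)
h(n) = -11 + √n*(-3 - n) (h(n) = -11 + (-3 - n)*√n = -11 + √n*(-3 - n))
Y/h(298) = 85738/(-11 - √298*(3 + 298)) = 85738/(-11 - 1*√298*301) = 85738/(-11 - 301*√298)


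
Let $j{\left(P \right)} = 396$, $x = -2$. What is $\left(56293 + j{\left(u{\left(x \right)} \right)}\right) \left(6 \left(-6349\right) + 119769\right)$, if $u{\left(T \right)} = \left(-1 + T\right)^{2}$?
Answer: $4630074075$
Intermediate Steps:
$\left(56293 + j{\left(u{\left(x \right)} \right)}\right) \left(6 \left(-6349\right) + 119769\right) = \left(56293 + 396\right) \left(6 \left(-6349\right) + 119769\right) = 56689 \left(-38094 + 119769\right) = 56689 \cdot 81675 = 4630074075$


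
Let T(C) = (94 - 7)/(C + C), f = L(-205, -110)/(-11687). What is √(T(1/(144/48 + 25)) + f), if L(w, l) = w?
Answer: √166364106077/11687 ≈ 34.900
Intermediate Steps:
f = 205/11687 (f = -205/(-11687) = -205*(-1/11687) = 205/11687 ≈ 0.017541)
T(C) = 87/(2*C) (T(C) = 87/((2*C)) = 87*(1/(2*C)) = 87/(2*C))
√(T(1/(144/48 + 25)) + f) = √(87/(2*(1/(144/48 + 25))) + 205/11687) = √(87/(2*(1/(144*(1/48) + 25))) + 205/11687) = √(87/(2*(1/(3 + 25))) + 205/11687) = √(87/(2*(1/28)) + 205/11687) = √((87/2)*28 + 205/11687) = √(1218 + 205/11687) = √(14234971/11687) = √166364106077/11687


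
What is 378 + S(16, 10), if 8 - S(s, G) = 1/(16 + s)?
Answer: 12351/32 ≈ 385.97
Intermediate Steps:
S(s, G) = 8 - 1/(16 + s)
378 + S(16, 10) = 378 + (127 + 8*16)/(16 + 16) = 378 + (127 + 128)/32 = 378 + (1/32)*255 = 378 + 255/32 = 12351/32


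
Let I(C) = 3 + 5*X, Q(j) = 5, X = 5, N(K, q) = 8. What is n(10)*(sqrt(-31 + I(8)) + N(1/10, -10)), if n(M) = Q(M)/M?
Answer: 4 + I*sqrt(3)/2 ≈ 4.0 + 0.86602*I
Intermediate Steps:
I(C) = 28 (I(C) = 3 + 5*5 = 3 + 25 = 28)
n(M) = 5/M
n(10)*(sqrt(-31 + I(8)) + N(1/10, -10)) = (5/10)*(sqrt(-31 + 28) + 8) = (5*(1/10))*(sqrt(-3) + 8) = (I*sqrt(3) + 8)/2 = (8 + I*sqrt(3))/2 = 4 + I*sqrt(3)/2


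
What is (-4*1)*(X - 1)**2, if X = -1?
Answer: -16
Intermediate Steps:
(-4*1)*(X - 1)**2 = (-4*1)*(-1 - 1)**2 = -4*(-2)**2 = -4*4 = -16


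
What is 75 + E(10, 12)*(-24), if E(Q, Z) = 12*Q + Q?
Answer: -3045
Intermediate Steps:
E(Q, Z) = 13*Q
75 + E(10, 12)*(-24) = 75 + (13*10)*(-24) = 75 + 130*(-24) = 75 - 3120 = -3045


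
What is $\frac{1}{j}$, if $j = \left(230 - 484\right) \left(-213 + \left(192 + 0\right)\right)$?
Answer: $\frac{1}{5334} \approx 0.00018748$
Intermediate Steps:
$j = 5334$ ($j = - 254 \left(-213 + 192\right) = \left(-254\right) \left(-21\right) = 5334$)
$\frac{1}{j} = \frac{1}{5334}$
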